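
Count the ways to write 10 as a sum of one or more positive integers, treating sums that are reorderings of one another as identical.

There are too many to list fully; the first 12 (by largest part) are:
10
9, 1
8, 2
8, 1, 1
7, 3
7, 2, 1
7, 1, 1, 1
6, 4
6, 3, 1
6, 2, 2
6, 2, 1, 1
6, 1, 1, 1, 1
…and 30 more, for 42 total.

42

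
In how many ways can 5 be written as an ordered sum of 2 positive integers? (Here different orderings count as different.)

4

Place 1 bars in the 4 internal gaps of a row of 5 dots: C(4,1) = 4.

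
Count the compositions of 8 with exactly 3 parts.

Place 2 bars in the 7 internal gaps of a row of 8 dots: C(7,2) = 21.

21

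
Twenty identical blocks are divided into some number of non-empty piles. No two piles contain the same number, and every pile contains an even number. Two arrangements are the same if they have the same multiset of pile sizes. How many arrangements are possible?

10

Listing the qualifying partitions of 20:
20
18 + 2
16 + 4
14 + 6
14 + 4 + 2
12 + 8
12 + 6 + 2
10 + 8 + 2
10 + 6 + 4
8 + 6 + 4 + 2
That's 10 in total.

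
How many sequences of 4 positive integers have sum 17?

560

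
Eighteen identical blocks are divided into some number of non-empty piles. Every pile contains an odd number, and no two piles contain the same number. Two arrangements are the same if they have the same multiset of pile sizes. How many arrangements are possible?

5

Listing the qualifying partitions of 18:
17 + 1
15 + 3
13 + 5
11 + 7
9 + 5 + 3 + 1
Counting gives 5.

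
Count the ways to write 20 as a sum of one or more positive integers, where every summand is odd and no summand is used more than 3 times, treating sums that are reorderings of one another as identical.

A partial list (first 12 by largest part):
19+1
17+3
17+1+1+1
15+5
15+3+1+1
13+7
13+5+1+1
13+3+3+1
11+9
11+7+1+1
11+5+3+1
11+3+3+3
…and 15 more, for 27 total.

27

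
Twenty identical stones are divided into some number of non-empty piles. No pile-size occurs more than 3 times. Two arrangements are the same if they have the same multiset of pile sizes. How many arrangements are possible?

320

Counting exhaustively, 320 partitions satisfy the conditions.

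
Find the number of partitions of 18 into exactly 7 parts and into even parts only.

2

The partitions of 18 that satisfy the conditions:
6, 2, 2, 2, 2, 2, 2
4, 4, 2, 2, 2, 2, 2
That's 2 in total.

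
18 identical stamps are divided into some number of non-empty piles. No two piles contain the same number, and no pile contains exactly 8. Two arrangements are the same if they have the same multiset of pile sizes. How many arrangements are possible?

A partial list (first 12 by largest part):
18
17+1
16+2
15+3
15+2+1
14+4
14+3+1
13+5
13+4+1
13+3+2
12+6
12+5+1
…and 25 more, for 37 total.

37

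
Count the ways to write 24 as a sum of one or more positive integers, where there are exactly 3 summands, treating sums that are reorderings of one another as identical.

48

There are too many to list fully; the first 12 (by largest part) are:
1,1,22
1,2,21
1,3,20
2,2,20
1,4,19
2,3,19
1,5,18
2,4,18
3,3,18
1,6,17
2,5,17
3,4,17
…and 36 more, for 48 total.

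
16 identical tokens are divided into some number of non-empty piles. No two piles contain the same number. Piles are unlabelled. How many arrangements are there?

There are too many to list fully; the first 12 (by largest part) are:
16
15+1
14+2
13+3
13+2+1
12+4
12+3+1
11+5
11+4+1
11+3+2
10+6
10+5+1
…and 20 more, for 32 total.

32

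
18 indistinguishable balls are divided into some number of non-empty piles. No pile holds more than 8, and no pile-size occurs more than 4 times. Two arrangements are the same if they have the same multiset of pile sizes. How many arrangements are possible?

A full systematic count gives 177.

177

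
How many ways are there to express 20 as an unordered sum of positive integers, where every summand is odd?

64

There are too many to list fully; the first 12 (by largest part) are:
1, 19
3, 17
1, 1, 1, 17
5, 15
1, 1, 3, 15
1, 1, 1, 1, 1, 15
7, 13
1, 1, 5, 13
1, 3, 3, 13
1, 1, 1, 1, 3, 13
1, 1, 1, 1, 1, 1, 1, 13
9, 11
…and 52 more, for 64 total.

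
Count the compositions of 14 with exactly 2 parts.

13

Place 1 bars in the 13 internal gaps of a row of 14 dots: C(13,1) = 13.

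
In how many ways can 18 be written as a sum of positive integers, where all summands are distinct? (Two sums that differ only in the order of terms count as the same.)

46

A partial list (first 12 by largest part):
18
17+1
16+2
15+3
15+2+1
14+4
14+3+1
13+5
13+4+1
13+3+2
12+6
12+5+1
…and 34 more, for 46 total.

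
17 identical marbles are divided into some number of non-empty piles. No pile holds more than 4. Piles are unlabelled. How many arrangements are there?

72

Systematic enumeration (by largest part, then next-largest, …) yields 72.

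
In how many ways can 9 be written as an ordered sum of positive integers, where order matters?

256

There are 8 gaps and each independently is a cut or not, giving 2^8 = 256.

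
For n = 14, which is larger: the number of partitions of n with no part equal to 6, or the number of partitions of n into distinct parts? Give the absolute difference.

91

Partitions of 14 with no part equal to 6: 113.
Partitions of 14 into distinct parts: 22.
|113 − 22| = 91.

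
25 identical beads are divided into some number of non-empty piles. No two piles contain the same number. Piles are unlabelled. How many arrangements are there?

142

Enumerating by decreasing first part gives 142 partitions in all.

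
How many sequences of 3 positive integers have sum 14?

Place 2 bars in the 13 internal gaps of a row of 14 dots: C(13,2) = 78.

78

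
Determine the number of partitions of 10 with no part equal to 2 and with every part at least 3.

5

The partitions of 10 that satisfy the conditions:
10
7, 3
6, 4
5, 5
4, 3, 3
Counting gives 5.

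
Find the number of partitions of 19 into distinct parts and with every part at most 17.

A partial list (first 12 by largest part):
17 + 2
16 + 3
16 + 2 + 1
15 + 4
15 + 3 + 1
14 + 5
14 + 4 + 1
14 + 3 + 2
13 + 6
13 + 5 + 1
13 + 4 + 2
13 + 3 + 2 + 1
…and 40 more, for 52 total.

52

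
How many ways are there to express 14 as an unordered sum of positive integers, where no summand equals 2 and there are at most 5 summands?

36

A partial list (first 12 by largest part):
14
13+1
12+1+1
11+3
11+1+1+1
10+4
10+3+1
10+1+1+1+1
9+5
9+4+1
9+3+1+1
8+6
…and 24 more, for 36 total.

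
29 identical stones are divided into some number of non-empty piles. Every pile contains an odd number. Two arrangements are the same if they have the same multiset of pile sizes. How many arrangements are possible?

Counting exhaustively, 256 partitions satisfy the conditions.

256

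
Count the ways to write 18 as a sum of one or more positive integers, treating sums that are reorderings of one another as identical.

385

Systematic enumeration (by largest part, then next-largest, …) yields 385.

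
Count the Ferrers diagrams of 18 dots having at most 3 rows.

A partial list (first 12 by largest part):
18
17 + 1
16 + 2
16 + 1 + 1
15 + 3
15 + 2 + 1
14 + 4
14 + 3 + 1
14 + 2 + 2
13 + 5
13 + 4 + 1
13 + 3 + 2
…and 25 more, for 37 total.

37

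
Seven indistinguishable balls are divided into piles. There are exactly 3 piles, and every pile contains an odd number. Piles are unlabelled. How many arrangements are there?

2

Listing the qualifying partitions of 7:
5+1+1
3+3+1
That's 2 in total.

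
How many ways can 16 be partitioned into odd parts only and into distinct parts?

5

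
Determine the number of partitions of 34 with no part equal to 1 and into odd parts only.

64

There are too many to list fully; the first 12 (by largest part) are:
31, 3
29, 5
27, 7
25, 9
25, 3, 3, 3
23, 11
23, 5, 3, 3
21, 13
21, 7, 3, 3
21, 5, 5, 3
19, 15
19, 9, 3, 3
…and 52 more, for 64 total.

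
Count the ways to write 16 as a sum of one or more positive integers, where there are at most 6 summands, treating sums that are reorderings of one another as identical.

136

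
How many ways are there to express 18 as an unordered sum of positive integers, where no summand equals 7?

There are 329 such partitions.

329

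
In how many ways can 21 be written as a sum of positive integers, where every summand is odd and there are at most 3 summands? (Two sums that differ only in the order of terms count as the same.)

Listing the qualifying partitions of 21:
21
19 + 1 + 1
17 + 3 + 1
15 + 5 + 1
15 + 3 + 3
13 + 7 + 1
13 + 5 + 3
11 + 9 + 1
11 + 7 + 3
11 + 5 + 5
9 + 9 + 3
9 + 7 + 5
7 + 7 + 7

13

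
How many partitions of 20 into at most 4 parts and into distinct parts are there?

57

A partial list (first 12 by largest part):
20
1 + 19
2 + 18
3 + 17
1 + 2 + 17
4 + 16
1 + 3 + 16
5 + 15
1 + 4 + 15
2 + 3 + 15
6 + 14
1 + 5 + 14
…and 45 more, for 57 total.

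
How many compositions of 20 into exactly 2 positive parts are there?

19

Equivalently, choose which 1 of the 19 gaps become plus signs: C(19,1) = 19.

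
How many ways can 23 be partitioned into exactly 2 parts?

They are:
22, 1
21, 2
20, 3
19, 4
18, 5
17, 6
16, 7
15, 8
14, 9
13, 10
12, 11
Counting gives 11.

11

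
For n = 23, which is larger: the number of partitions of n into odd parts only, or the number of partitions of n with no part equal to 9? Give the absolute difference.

Partitions of 23 into odd parts only: 104.
Partitions of 23 with no part equal to 9: 1120.
|104 − 1120| = 1016.

1016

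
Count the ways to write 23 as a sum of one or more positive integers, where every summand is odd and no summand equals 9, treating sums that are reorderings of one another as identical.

82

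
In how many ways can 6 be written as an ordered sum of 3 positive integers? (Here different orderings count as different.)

By stars and bars with positive parts, the count is C(5,2) = 10.

10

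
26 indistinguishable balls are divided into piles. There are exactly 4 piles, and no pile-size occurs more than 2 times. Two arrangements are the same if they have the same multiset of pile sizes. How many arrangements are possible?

There are 128 such partitions.

128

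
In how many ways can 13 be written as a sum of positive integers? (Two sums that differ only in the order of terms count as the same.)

101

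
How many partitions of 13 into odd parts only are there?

Listing the qualifying partitions of 13:
13
11,1,1
9,3,1
9,1,1,1,1
7,5,1
7,3,3
7,3,1,1,1
7,1,1,1,1,1,1
5,5,3
5,5,1,1,1
5,3,3,1,1
5,3,1,1,1,1,1
5,1,1,1,1,1,1,1,1
3,3,3,3,1
3,3,3,1,1,1,1
3,3,1,1,1,1,1,1,1
3,1,1,1,1,1,1,1,1,1,1
1,1,1,1,1,1,1,1,1,1,1,1,1

18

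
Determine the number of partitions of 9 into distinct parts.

They are:
9
8, 1
7, 2
6, 3
6, 2, 1
5, 4
5, 3, 1
4, 3, 2
That's 8 in total.

8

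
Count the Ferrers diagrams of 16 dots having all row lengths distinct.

32

A partial list (first 12 by largest part):
16
1+15
2+14
3+13
1+2+13
4+12
1+3+12
5+11
1+4+11
2+3+11
6+10
1+5+10
…and 20 more, for 32 total.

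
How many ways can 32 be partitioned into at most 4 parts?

351

Counting exhaustively, 351 partitions satisfy the conditions.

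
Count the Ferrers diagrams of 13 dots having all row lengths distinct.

18

The partitions of 13 that satisfy the conditions:
13
12+1
11+2
10+3
10+2+1
9+4
9+3+1
8+5
8+4+1
8+3+2
7+6
7+5+1
7+4+2
7+3+2+1
6+5+2
6+4+3
6+4+2+1
5+4+3+1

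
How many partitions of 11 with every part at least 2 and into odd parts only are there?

2

Enumerating:
11
5,3,3
That's 2 in total.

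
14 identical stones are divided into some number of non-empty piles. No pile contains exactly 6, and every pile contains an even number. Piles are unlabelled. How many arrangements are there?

Enumerating:
14
12+2
10+4
10+2+2
8+4+2
8+2+2+2
4+4+4+2
4+4+2+2+2
4+2+2+2+2+2
2+2+2+2+2+2+2

10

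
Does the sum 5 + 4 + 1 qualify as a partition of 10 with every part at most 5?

The parts sum to 10, and the condition 'no summand exceeds 5' holds.

Yes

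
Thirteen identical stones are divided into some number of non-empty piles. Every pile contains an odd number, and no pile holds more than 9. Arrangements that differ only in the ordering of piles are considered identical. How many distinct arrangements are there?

16

The partitions of 13 that satisfy the conditions:
9,3,1
9,1,1,1,1
7,5,1
7,3,3
7,3,1,1,1
7,1,1,1,1,1,1
5,5,3
5,5,1,1,1
5,3,3,1,1
5,3,1,1,1,1,1
5,1,1,1,1,1,1,1,1
3,3,3,3,1
3,3,3,1,1,1,1
3,3,1,1,1,1,1,1,1
3,1,1,1,1,1,1,1,1,1,1
1,1,1,1,1,1,1,1,1,1,1,1,1
That's 16 in total.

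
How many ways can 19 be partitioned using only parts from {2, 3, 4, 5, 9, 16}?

A partial list (first 12 by largest part):
16,3
9,5,5
9,5,3,2
9,4,4,2
9,4,3,3
9,4,2,2,2
9,3,3,2,2
9,2,2,2,2,2
5,5,5,4
5,5,5,2,2
5,5,4,3,2
5,5,3,3,3
…and 19 more, for 31 total.

31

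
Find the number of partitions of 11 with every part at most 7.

A partial list (first 12 by largest part):
7,4
7,3,1
7,2,2
7,2,1,1
7,1,1,1,1
6,5
6,4,1
6,3,2
6,3,1,1
6,2,2,1
6,2,1,1,1
6,1,1,1,1,1
…and 37 more, for 49 total.

49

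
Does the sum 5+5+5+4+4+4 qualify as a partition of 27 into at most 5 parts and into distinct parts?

The parts sum to 27, and the condition 'there are at most 5 summands' is violated.

No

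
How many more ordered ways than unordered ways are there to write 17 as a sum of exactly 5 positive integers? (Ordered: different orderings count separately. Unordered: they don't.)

Compositions: C(16,4) = 1820.
Partitions of 17 into exactly 5 parts: 47.
Difference: 1820 − 47 = 1773.

1773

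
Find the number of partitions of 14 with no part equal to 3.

79

A full systematic count gives 79.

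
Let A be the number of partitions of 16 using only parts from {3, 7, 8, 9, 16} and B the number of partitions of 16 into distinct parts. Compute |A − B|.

Partitions of 16 using only parts from {3, 7, 8, 9, 16}: 4.
Partitions of 16 into distinct parts: 32.
|4 − 32| = 28.

28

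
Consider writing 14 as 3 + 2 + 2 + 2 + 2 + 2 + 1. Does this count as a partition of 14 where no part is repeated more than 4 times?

The parts sum to 14, and the condition 'no summand is used more than 4 times' is violated.

No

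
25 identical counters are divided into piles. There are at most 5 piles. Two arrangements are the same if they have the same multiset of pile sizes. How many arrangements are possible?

There are 377 such partitions.

377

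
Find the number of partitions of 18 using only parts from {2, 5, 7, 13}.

Listing the qualifying partitions of 18:
13,5
7,7,2,2
7,5,2,2,2
5,5,2,2,2,2
2,2,2,2,2,2,2,2,2
That's 5 in total.

5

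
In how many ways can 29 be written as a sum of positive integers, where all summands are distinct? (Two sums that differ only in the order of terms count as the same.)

256

A full systematic count gives 256.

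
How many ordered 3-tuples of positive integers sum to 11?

45

A composition of 11 into 3 positive parts is chosen by placing 2 dividers among the 10 gaps between 11 units: C(10,2) = 45.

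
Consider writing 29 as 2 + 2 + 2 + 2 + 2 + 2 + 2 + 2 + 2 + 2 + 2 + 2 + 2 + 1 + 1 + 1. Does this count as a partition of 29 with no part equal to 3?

The parts sum to 29, and the condition 'no summand equals 3' holds.

Yes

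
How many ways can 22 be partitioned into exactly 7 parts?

A full systematic count gives 131.

131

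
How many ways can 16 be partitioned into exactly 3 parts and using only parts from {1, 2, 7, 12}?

2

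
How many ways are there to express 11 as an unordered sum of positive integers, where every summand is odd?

Listing the qualifying partitions of 11:
11
9,1,1
7,3,1
7,1,1,1,1
5,5,1
5,3,3
5,3,1,1,1
5,1,1,1,1,1,1
3,3,3,1,1
3,3,1,1,1,1,1
3,1,1,1,1,1,1,1,1
1,1,1,1,1,1,1,1,1,1,1

12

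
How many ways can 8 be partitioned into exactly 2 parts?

4

The partitions of 8 that satisfy the conditions:
7 + 1
6 + 2
5 + 3
4 + 4
Counting gives 4.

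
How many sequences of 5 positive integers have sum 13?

495

A composition of 13 into 5 positive parts is chosen by placing 4 dividers among the 12 gaps between 13 units: C(12,4) = 495.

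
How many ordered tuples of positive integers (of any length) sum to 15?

16384

There are 14 gaps and each independently is a cut or not, giving 2^14 = 16384.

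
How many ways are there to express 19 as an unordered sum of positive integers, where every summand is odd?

54

A partial list (first 12 by largest part):
19
17 + 1 + 1
15 + 3 + 1
15 + 1 + 1 + 1 + 1
13 + 5 + 1
13 + 3 + 3
13 + 3 + 1 + 1 + 1
13 + 1 + 1 + 1 + 1 + 1 + 1
11 + 7 + 1
11 + 5 + 3
11 + 5 + 1 + 1 + 1
11 + 3 + 3 + 1 + 1
…and 42 more, for 54 total.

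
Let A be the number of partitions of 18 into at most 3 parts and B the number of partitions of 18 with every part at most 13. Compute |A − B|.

336

Partitions of 18 into at most 3 parts: 37.
Partitions of 18 with every part at most 13: 373.
|37 − 373| = 336.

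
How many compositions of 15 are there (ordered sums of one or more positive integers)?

Each of the 14 gaps between 15 units is either a break or not: 2^14 = 16384.

16384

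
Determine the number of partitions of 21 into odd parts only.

76

Counting exhaustively, 76 partitions satisfy the conditions.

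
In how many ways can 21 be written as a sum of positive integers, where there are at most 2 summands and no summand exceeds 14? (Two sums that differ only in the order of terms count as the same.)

4

They are:
14 + 7
13 + 8
12 + 9
11 + 10
Counting gives 4.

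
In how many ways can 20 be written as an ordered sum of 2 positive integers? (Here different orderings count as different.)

19

A composition of 20 into 2 positive parts is chosen by placing 1 dividers among the 19 gaps between 20 units: C(19,1) = 19.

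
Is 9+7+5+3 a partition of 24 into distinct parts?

Yes

The parts sum to 24, and the condition 'all summands are distinct' holds.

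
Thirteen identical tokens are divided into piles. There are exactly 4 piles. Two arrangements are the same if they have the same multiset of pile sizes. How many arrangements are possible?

Enumerating:
10 + 1 + 1 + 1
9 + 2 + 1 + 1
8 + 3 + 1 + 1
8 + 2 + 2 + 1
7 + 4 + 1 + 1
7 + 3 + 2 + 1
7 + 2 + 2 + 2
6 + 5 + 1 + 1
6 + 4 + 2 + 1
6 + 3 + 3 + 1
6 + 3 + 2 + 2
5 + 5 + 2 + 1
5 + 4 + 3 + 1
5 + 4 + 2 + 2
5 + 3 + 3 + 2
4 + 4 + 4 + 1
4 + 4 + 3 + 2
4 + 3 + 3 + 3
That's 18 in total.

18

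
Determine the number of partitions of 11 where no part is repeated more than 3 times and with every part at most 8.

A partial list (first 12 by largest part):
8+3
8+2+1
8+1+1+1
7+4
7+3+1
7+2+2
7+2+1+1
6+5
6+4+1
6+3+2
6+3+1+1
6+2+2+1
…and 22 more, for 34 total.

34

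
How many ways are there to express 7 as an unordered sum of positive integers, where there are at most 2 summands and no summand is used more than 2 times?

4

Listing the qualifying partitions of 7:
7
6, 1
5, 2
4, 3
That's 4 in total.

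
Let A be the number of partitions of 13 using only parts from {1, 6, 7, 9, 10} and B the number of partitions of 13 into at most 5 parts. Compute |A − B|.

50

Partitions of 13 using only parts from {1, 6, 7, 9, 10}: 7.
Partitions of 13 into at most 5 parts: 57.
|7 − 57| = 50.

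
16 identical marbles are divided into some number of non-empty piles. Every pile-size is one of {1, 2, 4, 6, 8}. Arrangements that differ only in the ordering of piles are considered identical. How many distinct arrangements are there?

There are too many to list fully; the first 12 (by largest part) are:
8+8
2+6+8
1+1+6+8
4+4+8
2+2+4+8
1+1+2+4+8
1+1+1+1+4+8
2+2+2+2+8
1+1+2+2+2+8
1+1+1+1+2+2+8
1+1+1+1+1+1+2+8
1+1+1+1+1+1+1+1+8
…and 41 more, for 53 total.

53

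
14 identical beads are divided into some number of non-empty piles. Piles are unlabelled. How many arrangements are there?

Systematic enumeration (by largest part, then next-largest, …) yields 135.

135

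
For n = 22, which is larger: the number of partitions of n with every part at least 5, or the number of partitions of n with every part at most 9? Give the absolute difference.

Partitions of 22 with every part at least 5: 18.
Partitions of 22 with every part at most 9: 732.
|18 − 732| = 714.

714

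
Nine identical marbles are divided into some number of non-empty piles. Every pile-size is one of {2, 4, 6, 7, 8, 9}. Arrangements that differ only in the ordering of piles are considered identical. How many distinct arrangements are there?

The partitions of 9 that satisfy the conditions:
9
2+7

2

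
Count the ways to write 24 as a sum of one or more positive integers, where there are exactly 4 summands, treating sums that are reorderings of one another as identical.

108

There are 108 such partitions.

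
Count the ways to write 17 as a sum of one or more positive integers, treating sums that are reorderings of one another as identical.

297

Direct enumeration gives 297 partitions.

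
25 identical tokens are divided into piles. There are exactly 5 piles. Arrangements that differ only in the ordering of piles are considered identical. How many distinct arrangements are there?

192

Enumerating by decreasing first part gives 192 partitions in all.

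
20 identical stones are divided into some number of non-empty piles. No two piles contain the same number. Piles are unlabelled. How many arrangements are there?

A partial list (first 12 by largest part):
20
19 + 1
18 + 2
17 + 3
17 + 2 + 1
16 + 4
16 + 3 + 1
15 + 5
15 + 4 + 1
15 + 3 + 2
14 + 6
14 + 5 + 1
…and 52 more, for 64 total.

64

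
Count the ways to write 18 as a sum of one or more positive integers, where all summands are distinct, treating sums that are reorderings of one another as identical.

46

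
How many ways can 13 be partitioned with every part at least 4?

Enumerating:
13
9 + 4
8 + 5
7 + 6
5 + 4 + 4

5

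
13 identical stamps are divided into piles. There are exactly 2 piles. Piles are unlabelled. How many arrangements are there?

6

Listing the qualifying partitions of 13:
12+1
11+2
10+3
9+4
8+5
7+6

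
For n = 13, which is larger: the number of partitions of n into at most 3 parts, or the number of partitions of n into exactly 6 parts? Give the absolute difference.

Partitions of 13 into at most 3 parts: 21.
Partitions of 13 into exactly 6 parts: 14.
|21 − 14| = 7.

7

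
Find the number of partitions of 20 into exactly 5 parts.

Enumerating by decreasing first part gives 84 partitions in all.

84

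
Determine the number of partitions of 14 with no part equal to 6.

113

A full systematic count gives 113.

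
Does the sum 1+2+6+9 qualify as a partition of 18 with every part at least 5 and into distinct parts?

No

The parts sum to 18, and the condition 'every summand is at least 5' is violated.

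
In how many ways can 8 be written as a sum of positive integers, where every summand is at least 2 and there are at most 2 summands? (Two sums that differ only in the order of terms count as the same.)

The partitions of 8 that satisfy the conditions:
8
2, 6
3, 5
4, 4
Counting gives 4.

4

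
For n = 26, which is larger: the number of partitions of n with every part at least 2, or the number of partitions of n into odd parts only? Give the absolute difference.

Partitions of 26 with every part at least 2: 478.
Partitions of 26 into odd parts only: 165.
|478 − 165| = 313.

313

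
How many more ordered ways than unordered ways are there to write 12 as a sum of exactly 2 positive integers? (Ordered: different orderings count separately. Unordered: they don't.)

Compositions: C(11,1) = 11.
Partitions of 12 into exactly 2 parts: 6.
Difference: 11 − 6 = 5.

5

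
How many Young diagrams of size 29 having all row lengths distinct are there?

256

Counting exhaustively, 256 partitions satisfy the conditions.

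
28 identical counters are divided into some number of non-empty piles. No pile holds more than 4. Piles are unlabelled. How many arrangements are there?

Counting exhaustively, 249 partitions satisfy the conditions.

249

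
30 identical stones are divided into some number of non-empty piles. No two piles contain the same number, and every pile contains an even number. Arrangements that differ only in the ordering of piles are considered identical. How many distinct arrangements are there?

A partial list (first 12 by largest part):
30
2, 28
4, 26
6, 24
2, 4, 24
8, 22
2, 6, 22
10, 20
2, 8, 20
4, 6, 20
12, 18
2, 10, 18
…and 15 more, for 27 total.

27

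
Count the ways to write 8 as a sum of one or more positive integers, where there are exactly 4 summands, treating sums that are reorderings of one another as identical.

5

The partitions of 8 that satisfy the conditions:
5,1,1,1
4,2,1,1
3,3,1,1
3,2,2,1
2,2,2,2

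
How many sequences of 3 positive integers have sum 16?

105

A composition of 16 into 3 positive parts is chosen by placing 2 dividers among the 15 gaps between 16 units: C(15,2) = 105.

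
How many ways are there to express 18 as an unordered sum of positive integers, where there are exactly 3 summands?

27

There are too many to list fully; the first 12 (by largest part) are:
16,1,1
15,2,1
14,3,1
14,2,2
13,4,1
13,3,2
12,5,1
12,4,2
12,3,3
11,6,1
11,5,2
11,4,3
…and 15 more, for 27 total.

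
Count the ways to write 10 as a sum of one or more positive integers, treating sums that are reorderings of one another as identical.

A partial list (first 12 by largest part):
10
9+1
8+2
8+1+1
7+3
7+2+1
7+1+1+1
6+4
6+3+1
6+2+2
6+2+1+1
6+1+1+1+1
…and 30 more, for 42 total.

42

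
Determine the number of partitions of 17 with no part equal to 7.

Enumerating by decreasing first part gives 255 partitions in all.

255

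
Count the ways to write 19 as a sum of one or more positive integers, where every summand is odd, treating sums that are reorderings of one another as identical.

54

There are too many to list fully; the first 12 (by largest part) are:
19
1 + 1 + 17
1 + 3 + 15
1 + 1 + 1 + 1 + 15
1 + 5 + 13
3 + 3 + 13
1 + 1 + 1 + 3 + 13
1 + 1 + 1 + 1 + 1 + 1 + 13
1 + 7 + 11
3 + 5 + 11
1 + 1 + 1 + 5 + 11
1 + 1 + 3 + 3 + 11
…and 42 more, for 54 total.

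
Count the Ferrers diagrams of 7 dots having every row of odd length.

Listing the qualifying partitions of 7:
7
5 + 1 + 1
3 + 3 + 1
3 + 1 + 1 + 1 + 1
1 + 1 + 1 + 1 + 1 + 1 + 1
Counting gives 5.

5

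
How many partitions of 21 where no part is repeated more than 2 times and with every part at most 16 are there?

233

A full systematic count gives 233.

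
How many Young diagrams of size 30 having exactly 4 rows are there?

206

Enumerating by decreasing first part gives 206 partitions in all.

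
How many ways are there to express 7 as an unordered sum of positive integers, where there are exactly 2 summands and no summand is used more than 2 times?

Enumerating:
6+1
5+2
4+3
That's 3 in total.

3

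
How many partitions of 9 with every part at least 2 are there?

8

Enumerating:
9
2, 7
3, 6
4, 5
2, 2, 5
2, 3, 4
3, 3, 3
2, 2, 2, 3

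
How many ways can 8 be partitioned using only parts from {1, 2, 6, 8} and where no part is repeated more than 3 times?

Enumerating:
8
2+6
1+1+6
1+1+2+2+2

4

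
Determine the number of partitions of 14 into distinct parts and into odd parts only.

The partitions of 14 that satisfy the conditions:
13,1
11,3
9,5
Counting gives 3.

3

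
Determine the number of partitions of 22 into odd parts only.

89

A full systematic count gives 89.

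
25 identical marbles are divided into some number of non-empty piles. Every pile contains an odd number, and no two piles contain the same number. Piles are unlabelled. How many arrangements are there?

Enumerating:
25
21 + 3 + 1
19 + 5 + 1
17 + 7 + 1
17 + 5 + 3
15 + 9 + 1
15 + 7 + 3
13 + 11 + 1
13 + 9 + 3
13 + 7 + 5
11 + 9 + 5
9 + 7 + 5 + 3 + 1

12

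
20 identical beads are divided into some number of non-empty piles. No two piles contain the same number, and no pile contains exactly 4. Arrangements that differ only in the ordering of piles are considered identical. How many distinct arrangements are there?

A partial list (first 12 by largest part):
20
19+1
18+2
17+3
17+2+1
16+3+1
15+5
15+3+2
14+6
14+5+1
14+3+2+1
13+7
…and 30 more, for 42 total.

42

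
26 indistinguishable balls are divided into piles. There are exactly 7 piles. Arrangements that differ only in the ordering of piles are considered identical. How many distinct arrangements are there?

300

Enumerating by decreasing first part gives 300 partitions in all.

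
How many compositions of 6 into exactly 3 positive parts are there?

A composition of 6 into 3 positive parts is chosen by placing 2 dividers among the 5 gaps between 6 units: C(5,2) = 10.

10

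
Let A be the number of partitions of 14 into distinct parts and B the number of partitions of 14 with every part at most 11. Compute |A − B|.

109

Partitions of 14 into distinct parts: 22.
Partitions of 14 with every part at most 11: 131.
|22 − 131| = 109.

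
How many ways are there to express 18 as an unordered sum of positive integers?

Enumerating by decreasing first part gives 385 partitions in all.

385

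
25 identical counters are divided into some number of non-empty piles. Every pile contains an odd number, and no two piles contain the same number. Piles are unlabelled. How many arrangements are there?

The partitions of 25 that satisfy the conditions:
25
21+3+1
19+5+1
17+7+1
17+5+3
15+9+1
15+7+3
13+11+1
13+9+3
13+7+5
11+9+5
9+7+5+3+1
That's 12 in total.

12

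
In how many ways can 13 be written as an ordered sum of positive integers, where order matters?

4096

The number of compositions of n is 2^(n−1); here 2^12 = 4096.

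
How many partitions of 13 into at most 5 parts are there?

A partial list (first 12 by largest part):
13
12 + 1
11 + 2
11 + 1 + 1
10 + 3
10 + 2 + 1
10 + 1 + 1 + 1
9 + 4
9 + 3 + 1
9 + 2 + 2
9 + 2 + 1 + 1
9 + 1 + 1 + 1 + 1
…and 45 more, for 57 total.

57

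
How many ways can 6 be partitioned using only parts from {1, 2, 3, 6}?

8

They are:
6
3,3
3,2,1
3,1,1,1
2,2,2
2,2,1,1
2,1,1,1,1
1,1,1,1,1,1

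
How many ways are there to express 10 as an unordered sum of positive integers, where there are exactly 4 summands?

9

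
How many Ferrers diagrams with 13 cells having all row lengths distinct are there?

18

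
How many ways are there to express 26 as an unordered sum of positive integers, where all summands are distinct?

Counting exhaustively, 165 partitions satisfy the conditions.

165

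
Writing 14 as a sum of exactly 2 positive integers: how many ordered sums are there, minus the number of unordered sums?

6

Ordered (compositions into 2 parts): C(13,1) = 13.
Partitions of 14 into exactly 2 parts: 7.
Difference: 13 − 7 = 6.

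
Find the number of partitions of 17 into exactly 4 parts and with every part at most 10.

There are too many to list fully; the first 12 (by largest part) are:
10 + 5 + 1 + 1
10 + 4 + 2 + 1
10 + 3 + 3 + 1
10 + 3 + 2 + 2
9 + 6 + 1 + 1
9 + 5 + 2 + 1
9 + 4 + 3 + 1
9 + 4 + 2 + 2
9 + 3 + 3 + 2
8 + 7 + 1 + 1
8 + 6 + 2 + 1
8 + 5 + 3 + 1
…and 20 more, for 32 total.

32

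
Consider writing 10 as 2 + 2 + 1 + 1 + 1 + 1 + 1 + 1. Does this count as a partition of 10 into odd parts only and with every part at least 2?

The parts sum to 10, and the condition 'every summand is odd' is violated.

No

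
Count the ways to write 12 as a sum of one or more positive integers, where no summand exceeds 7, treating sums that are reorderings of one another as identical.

There are too many to list fully; the first 12 (by largest part) are:
7, 5
7, 4, 1
7, 3, 2
7, 3, 1, 1
7, 2, 2, 1
7, 2, 1, 1, 1
7, 1, 1, 1, 1, 1
6, 6
6, 5, 1
6, 4, 2
6, 4, 1, 1
6, 3, 3
…and 53 more, for 65 total.

65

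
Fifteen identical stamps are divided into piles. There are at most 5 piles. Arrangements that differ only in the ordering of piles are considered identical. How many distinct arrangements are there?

Counting exhaustively, 84 partitions satisfy the conditions.

84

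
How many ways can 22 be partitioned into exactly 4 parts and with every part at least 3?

Listing the qualifying partitions of 22:
13, 3, 3, 3
12, 4, 3, 3
11, 5, 3, 3
11, 4, 4, 3
10, 6, 3, 3
10, 5, 4, 3
10, 4, 4, 4
9, 7, 3, 3
9, 6, 4, 3
9, 5, 5, 3
9, 5, 4, 4
8, 8, 3, 3
8, 7, 4, 3
8, 6, 5, 3
8, 6, 4, 4
8, 5, 5, 4
7, 7, 5, 3
7, 7, 4, 4
7, 6, 6, 3
7, 6, 5, 4
7, 5, 5, 5
6, 6, 6, 4
6, 6, 5, 5
That's 23 in total.

23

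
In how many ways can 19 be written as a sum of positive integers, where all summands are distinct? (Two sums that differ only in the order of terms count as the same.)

54

There are too many to list fully; the first 12 (by largest part) are:
19
18 + 1
17 + 2
16 + 3
16 + 2 + 1
15 + 4
15 + 3 + 1
14 + 5
14 + 4 + 1
14 + 3 + 2
13 + 6
13 + 5 + 1
…and 42 more, for 54 total.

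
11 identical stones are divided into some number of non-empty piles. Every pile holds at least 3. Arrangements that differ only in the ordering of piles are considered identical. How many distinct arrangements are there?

They are:
11
8+3
7+4
6+5
5+3+3
4+4+3
That's 6 in total.

6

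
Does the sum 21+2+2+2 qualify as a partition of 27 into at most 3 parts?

The parts sum to 27, and the condition 'there are at most 3 summands' is violated.

No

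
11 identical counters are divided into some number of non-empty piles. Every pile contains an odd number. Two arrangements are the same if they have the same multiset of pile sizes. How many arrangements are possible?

The partitions of 11 that satisfy the conditions:
11
9,1,1
7,3,1
7,1,1,1,1
5,5,1
5,3,3
5,3,1,1,1
5,1,1,1,1,1,1
3,3,3,1,1
3,3,1,1,1,1,1
3,1,1,1,1,1,1,1,1
1,1,1,1,1,1,1,1,1,1,1

12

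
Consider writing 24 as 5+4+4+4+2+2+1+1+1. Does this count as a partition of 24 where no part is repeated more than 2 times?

The parts sum to 24, and the condition 'no summand is used more than 2 times' is violated.

No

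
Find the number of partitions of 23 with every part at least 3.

A full systematic count gives 88.

88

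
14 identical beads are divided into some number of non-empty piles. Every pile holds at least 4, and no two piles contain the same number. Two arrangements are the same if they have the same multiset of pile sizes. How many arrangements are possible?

Listing the qualifying partitions of 14:
14
4, 10
5, 9
6, 8

4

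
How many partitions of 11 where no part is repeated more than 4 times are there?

44

There are too many to list fully; the first 12 (by largest part) are:
11
10,1
9,2
9,1,1
8,3
8,2,1
8,1,1,1
7,4
7,3,1
7,2,2
7,2,1,1
7,1,1,1,1
…and 32 more, for 44 total.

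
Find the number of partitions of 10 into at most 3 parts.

14

They are:
10
9+1
8+2
8+1+1
7+3
7+2+1
6+4
6+3+1
6+2+2
5+5
5+4+1
5+3+2
4+4+2
4+3+3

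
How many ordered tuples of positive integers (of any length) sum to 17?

The number of compositions of n is 2^(n−1); here 2^16 = 65536.

65536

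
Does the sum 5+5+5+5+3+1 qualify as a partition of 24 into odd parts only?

Yes

The parts sum to 24, and the condition 'every summand is odd' holds.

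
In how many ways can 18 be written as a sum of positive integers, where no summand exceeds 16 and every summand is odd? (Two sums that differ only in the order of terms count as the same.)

45

A partial list (first 12 by largest part):
15+3
15+1+1+1
13+5
13+3+1+1
13+1+1+1+1+1
11+7
11+5+1+1
11+3+3+1
11+3+1+1+1+1
11+1+1+1+1+1+1+1
9+9
9+7+1+1
…and 33 more, for 45 total.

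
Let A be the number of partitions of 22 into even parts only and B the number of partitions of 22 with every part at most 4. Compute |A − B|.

Partitions of 22 into even parts only: 56.
Partitions of 22 with every part at most 4: 136.
|56 − 136| = 80.

80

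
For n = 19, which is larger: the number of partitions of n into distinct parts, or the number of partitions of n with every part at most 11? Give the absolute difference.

Partitions of 19 into distinct parts: 54.
Partitions of 19 with every part at most 11: 445.
|54 − 445| = 391.

391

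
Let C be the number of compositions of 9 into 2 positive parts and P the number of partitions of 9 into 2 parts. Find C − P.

4

Ordered (compositions into 2 parts): C(8,1) = 8.
Partitions of 9 into exactly 2 parts: 4.
Difference: 8 − 4 = 4.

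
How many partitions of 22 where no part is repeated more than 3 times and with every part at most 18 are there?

There are 477 such partitions.

477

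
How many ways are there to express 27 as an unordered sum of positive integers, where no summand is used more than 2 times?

731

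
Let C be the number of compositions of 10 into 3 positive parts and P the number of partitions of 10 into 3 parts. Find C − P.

28

Ordered (compositions into 3 parts): C(9,2) = 36.
Partitions of 10 into exactly 3 parts: 8.
Difference: 36 − 8 = 28.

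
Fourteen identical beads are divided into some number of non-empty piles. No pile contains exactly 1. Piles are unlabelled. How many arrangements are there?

34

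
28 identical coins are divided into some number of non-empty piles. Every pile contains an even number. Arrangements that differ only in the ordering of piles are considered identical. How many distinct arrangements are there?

There are 135 such partitions.

135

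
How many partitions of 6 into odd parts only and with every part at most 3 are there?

The partitions of 6 that satisfy the conditions:
3+3
3+1+1+1
1+1+1+1+1+1

3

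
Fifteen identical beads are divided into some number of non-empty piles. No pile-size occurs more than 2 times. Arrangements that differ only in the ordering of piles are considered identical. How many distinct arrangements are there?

70

A partial list (first 12 by largest part):
15
14 + 1
13 + 2
13 + 1 + 1
12 + 3
12 + 2 + 1
11 + 4
11 + 3 + 1
11 + 2 + 2
11 + 2 + 1 + 1
10 + 5
10 + 4 + 1
…and 58 more, for 70 total.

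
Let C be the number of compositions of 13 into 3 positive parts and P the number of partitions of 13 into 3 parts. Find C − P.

Compositions: C(12,2) = 66.
Partitions of 13 into exactly 3 parts: 14.
Difference: 66 − 14 = 52.

52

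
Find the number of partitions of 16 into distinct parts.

32

A partial list (first 12 by largest part):
16
1,15
2,14
3,13
1,2,13
4,12
1,3,12
5,11
1,4,11
2,3,11
6,10
1,5,10
…and 20 more, for 32 total.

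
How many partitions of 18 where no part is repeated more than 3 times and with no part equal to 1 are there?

Direct enumeration gives 71 partitions.

71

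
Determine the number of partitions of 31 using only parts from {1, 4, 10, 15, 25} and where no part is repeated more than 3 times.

5

The partitions of 31 that satisfy the conditions:
1 + 1 + 4 + 25
1 + 15 + 15
1 + 1 + 4 + 10 + 15
1 + 10 + 10 + 10
1 + 1 + 1 + 4 + 4 + 10 + 10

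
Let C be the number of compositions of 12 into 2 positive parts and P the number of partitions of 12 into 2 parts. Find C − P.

Ordered (compositions into 2 parts): C(11,1) = 11.
Partitions of 12 into exactly 2 parts: 6.
Difference: 11 − 6 = 5.

5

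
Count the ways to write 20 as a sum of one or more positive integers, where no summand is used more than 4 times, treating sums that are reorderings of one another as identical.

Systematic enumeration (by largest part, then next-largest, …) yields 409.

409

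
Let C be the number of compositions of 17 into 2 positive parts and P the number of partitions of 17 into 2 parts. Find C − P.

8

Compositions: C(16,1) = 16.
Partitions of 17 into exactly 2 parts: 8.
Difference: 16 − 8 = 8.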